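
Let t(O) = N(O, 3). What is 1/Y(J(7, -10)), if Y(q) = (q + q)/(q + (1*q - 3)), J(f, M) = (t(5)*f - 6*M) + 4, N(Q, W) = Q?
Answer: 65/66 ≈ 0.98485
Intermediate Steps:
t(O) = O
J(f, M) = 4 - 6*M + 5*f (J(f, M) = (5*f - 6*M) + 4 = (-6*M + 5*f) + 4 = 4 - 6*M + 5*f)
Y(q) = 2*q/(-3 + 2*q) (Y(q) = (2*q)/(q + (q - 3)) = (2*q)/(q + (-3 + q)) = (2*q)/(-3 + 2*q) = 2*q/(-3 + 2*q))
1/Y(J(7, -10)) = 1/(2*(4 - 6*(-10) + 5*7)/(-3 + 2*(4 - 6*(-10) + 5*7))) = 1/(2*(4 + 60 + 35)/(-3 + 2*(4 + 60 + 35))) = 1/(2*99/(-3 + 2*99)) = 1/(2*99/(-3 + 198)) = 1/(2*99/195) = 1/(2*99*(1/195)) = 1/(66/65) = 65/66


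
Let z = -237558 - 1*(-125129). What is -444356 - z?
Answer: -331927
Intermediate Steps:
z = -112429 (z = -237558 + 125129 = -112429)
-444356 - z = -444356 - 1*(-112429) = -444356 + 112429 = -331927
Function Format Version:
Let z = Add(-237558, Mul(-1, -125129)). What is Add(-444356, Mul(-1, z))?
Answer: -331927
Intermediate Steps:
z = -112429 (z = Add(-237558, 125129) = -112429)
Add(-444356, Mul(-1, z)) = Add(-444356, Mul(-1, -112429)) = Add(-444356, 112429) = -331927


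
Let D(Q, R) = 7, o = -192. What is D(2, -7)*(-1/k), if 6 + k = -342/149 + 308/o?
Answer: 50064/70801 ≈ 0.70711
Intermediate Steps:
k = -70801/7152 (k = -6 + (-342/149 + 308/(-192)) = -6 + (-342*1/149 + 308*(-1/192)) = -6 + (-342/149 - 77/48) = -6 - 27889/7152 = -70801/7152 ≈ -9.8995)
D(2, -7)*(-1/k) = 7*(-1/(-70801/7152)) = 7*(-1*(-7152/70801)) = 7*(7152/70801) = 50064/70801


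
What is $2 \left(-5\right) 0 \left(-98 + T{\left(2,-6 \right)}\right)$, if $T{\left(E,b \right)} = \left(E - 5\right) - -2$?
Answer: $0$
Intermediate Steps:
$T{\left(E,b \right)} = -3 + E$ ($T{\left(E,b \right)} = \left(-5 + E\right) + 2 = -3 + E$)
$2 \left(-5\right) 0 \left(-98 + T{\left(2,-6 \right)}\right) = 2 \left(-5\right) 0 \left(-98 + \left(-3 + 2\right)\right) = \left(-10\right) 0 \left(-98 - 1\right) = 0 \left(-99\right) = 0$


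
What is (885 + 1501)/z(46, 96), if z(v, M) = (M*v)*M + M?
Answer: 1193/212016 ≈ 0.0056269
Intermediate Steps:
z(v, M) = M + v*M² (z(v, M) = v*M² + M = M + v*M²)
(885 + 1501)/z(46, 96) = (885 + 1501)/((96*(1 + 96*46))) = 2386/((96*(1 + 4416))) = 2386/((96*4417)) = 2386/424032 = 2386*(1/424032) = 1193/212016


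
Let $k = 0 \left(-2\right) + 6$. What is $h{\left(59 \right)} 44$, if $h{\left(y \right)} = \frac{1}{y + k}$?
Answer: $\frac{44}{65} \approx 0.67692$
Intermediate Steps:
$k = 6$ ($k = 0 + 6 = 6$)
$h{\left(y \right)} = \frac{1}{6 + y}$ ($h{\left(y \right)} = \frac{1}{y + 6} = \frac{1}{6 + y}$)
$h{\left(59 \right)} 44 = \frac{1}{6 + 59} \cdot 44 = \frac{1}{65} \cdot 44 = \frac{44}{65}$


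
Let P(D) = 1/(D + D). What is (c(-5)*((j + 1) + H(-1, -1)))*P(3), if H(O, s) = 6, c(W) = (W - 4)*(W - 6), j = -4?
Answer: 99/2 ≈ 49.500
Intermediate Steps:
c(W) = (-6 + W)*(-4 + W) (c(W) = (-4 + W)*(-6 + W) = (-6 + W)*(-4 + W))
P(D) = 1/(2*D)
(c(-5)*((j + 1) + H(-1, -1)))*P(3) = ((24 + (-5)² - 10*(-5))*((-4 + 1) + 6))*((½)/3) = ((24 + 25 + 50)*(-3 + 6))*((½)*(⅓)) = (99*3)*(⅙) = 297*(⅙) = 99/2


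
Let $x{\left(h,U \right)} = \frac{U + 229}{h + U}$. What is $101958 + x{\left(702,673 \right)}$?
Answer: $\frac{12744832}{125} \approx 1.0196 \cdot 10^{5}$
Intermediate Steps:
$x{\left(h,U \right)} = \frac{229 + U}{U + h}$
$101958 + x{\left(702,673 \right)} = 101958 + \frac{229 + 673}{673 + 702} = 101958 + \frac{1}{1375} \cdot 902 = 101958 + \frac{82}{125} = \frac{12744832}{125}$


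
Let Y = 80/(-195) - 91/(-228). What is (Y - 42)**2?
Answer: 1722831049/976144 ≈ 1764.9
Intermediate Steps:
Y = -11/988 (Y = 80*(-1/195) - 91*(-1/228) = -16/39 + 91/228 = -11/988 ≈ -0.011134)
(Y - 42)**2 = (-11/988 - 42)**2 = (-41507/988)**2 = 1722831049/976144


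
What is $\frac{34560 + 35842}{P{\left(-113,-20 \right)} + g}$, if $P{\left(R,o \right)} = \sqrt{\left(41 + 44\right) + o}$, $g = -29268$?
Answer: $- \frac{2060525736}{856615759} - \frac{70402 \sqrt{65}}{856615759} \approx -2.4061$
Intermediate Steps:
$P{\left(R,o \right)} = \sqrt{85 + o}$
$\frac{34560 + 35842}{P{\left(-113,-20 \right)} + g} = \frac{34560 + 35842}{\sqrt{85 - 20} - 29268} = \frac{70402}{\sqrt{65} - 29268} = \frac{70402}{-29268 + \sqrt{65}}$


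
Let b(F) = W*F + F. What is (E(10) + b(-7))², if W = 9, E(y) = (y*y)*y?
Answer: 864900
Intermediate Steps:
E(y) = y³ (E(y) = y²*y = y³)
b(F) = 10*F (b(F) = 9*F + F = 10*F)
(E(10) + b(-7))² = (10³ + 10*(-7))² = (1000 - 70)² = 930² = 864900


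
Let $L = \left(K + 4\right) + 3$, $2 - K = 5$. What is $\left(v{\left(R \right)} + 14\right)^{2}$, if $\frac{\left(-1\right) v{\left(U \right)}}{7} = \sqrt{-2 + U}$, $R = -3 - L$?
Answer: $-245 - 588 i \approx -245.0 - 588.0 i$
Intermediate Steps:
$K = -3$ ($K = 2 - 5 = -3$)
$L = 4$ ($L = \left(-3 + 4\right) + 3 = 1 + 3 = 4$)
$R = -7$ ($R = -3 - 4 = -7$)
$v{\left(U \right)} = - 7 \sqrt{-2 + U}$
$\left(v{\left(R \right)} + 14\right)^{2} = \left(- 7 \sqrt{-2 - 7} + 14\right)^{2} = \left(- 7 \sqrt{-9} + 14\right)^{2} = \left(- 7 \cdot 3 i + 14\right)^{2} = \left(- 21 i + 14\right)^{2} = \left(14 - 21 i\right)^{2}$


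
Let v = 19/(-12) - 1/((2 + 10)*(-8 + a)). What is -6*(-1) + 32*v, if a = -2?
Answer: -222/5 ≈ -44.400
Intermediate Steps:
v = -63/40 (v = 19/(-12) - 1/((2 + 10)*(-8 - 2)) = 19*(-1/12) - 1/(12*(-10)) = -19/12 - 1/(-120) = -19/12 - 1*(-1/120) = -19/12 + 1/120 = -63/40 ≈ -1.5750)
-6*(-1) + 32*v = -6*(-1) + 32*(-63/40) = 6 - 252/5 = -222/5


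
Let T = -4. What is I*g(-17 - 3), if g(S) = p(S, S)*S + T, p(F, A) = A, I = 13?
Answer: 5148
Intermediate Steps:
g(S) = -4 + S**2 (g(S) = S*S - 4 = S**2 - 4 = -4 + S**2)
I*g(-17 - 3) = 13*(-4 + (-17 - 3)**2) = 13*(-4 + (-20)**2) = 13*(-4 + 400) = 13*396 = 5148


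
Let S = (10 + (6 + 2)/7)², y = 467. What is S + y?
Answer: 28967/49 ≈ 591.16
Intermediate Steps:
S = 6084/49 (S = (10 + 8*(⅐))² = (10 + 8/7)² = (78/7)² = 6084/49 ≈ 124.16)
S + y = 6084/49 + 467 = 28967/49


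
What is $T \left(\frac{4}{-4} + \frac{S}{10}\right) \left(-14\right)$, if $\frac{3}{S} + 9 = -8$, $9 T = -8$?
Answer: $- \frac{9688}{765} \approx -12.664$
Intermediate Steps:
$T = - \frac{8}{9}$ ($T = \frac{1}{9} \left(-8\right) = - \frac{8}{9} \approx -0.88889$)
$S = - \frac{3}{17}$ ($S = \frac{3}{-9 - 8} = \frac{3}{-17} = 3 \left(- \frac{1}{17}\right) = - \frac{3}{17} \approx -0.17647$)
$T \left(\frac{4}{-4} + \frac{S}{10}\right) \left(-14\right) = - \frac{8 \left(\frac{4}{-4} - \frac{3}{17 \cdot 10}\right)}{9} \left(-14\right) = - \frac{8 \left(4 \left(- \frac{1}{4}\right) - \frac{3}{170}\right)}{9} \left(-14\right) = - \frac{8 \left(-1 - \frac{3}{170}\right)}{9} \left(-14\right) = \left(- \frac{8}{9}\right) \left(- \frac{173}{170}\right) \left(-14\right) = \frac{692}{765} \left(-14\right) = - \frac{9688}{765}$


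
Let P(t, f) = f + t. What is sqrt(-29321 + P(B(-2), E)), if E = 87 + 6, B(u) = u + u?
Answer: 12*I*sqrt(203) ≈ 170.97*I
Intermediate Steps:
B(u) = 2*u
E = 93
sqrt(-29321 + P(B(-2), E)) = sqrt(-29321 + (93 + 2*(-2))) = sqrt(-29321 + (93 - 4)) = sqrt(-29321 + 89) = sqrt(-29232) = 12*I*sqrt(203)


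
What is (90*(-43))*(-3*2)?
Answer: 23220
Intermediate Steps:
(90*(-43))*(-3*2) = -3870*(-6) = 23220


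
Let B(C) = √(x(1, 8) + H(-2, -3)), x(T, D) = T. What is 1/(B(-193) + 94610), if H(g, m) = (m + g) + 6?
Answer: 47305/4475526049 - √2/8951052098 ≈ 1.0570e-5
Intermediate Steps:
H(g, m) = 6 + g + m (H(g, m) = (g + m) + 6 = 6 + g + m)
B(C) = √2 (B(C) = √(1 + (6 - 2 - 3)) = √(1 + 1) = √2)
1/(B(-193) + 94610) = 1/(√2 + 94610) = 1/(94610 + √2)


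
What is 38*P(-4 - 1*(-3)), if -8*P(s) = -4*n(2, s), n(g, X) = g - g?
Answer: 0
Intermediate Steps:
n(g, X) = 0
P(s) = 0 (P(s) = -(-1)*0/2 = -1/8*0 = 0)
38*P(-4 - 1*(-3)) = 38*0 = 0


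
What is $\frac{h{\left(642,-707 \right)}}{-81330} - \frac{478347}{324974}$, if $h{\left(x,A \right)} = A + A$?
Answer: $- \frac{19222224137}{13215067710} \approx -1.4546$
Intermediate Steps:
$h{\left(x,A \right)} = 2 A$
$\frac{h{\left(642,-707 \right)}}{-81330} - \frac{478347}{324974} = \frac{2 \left(-707\right)}{-81330} - \frac{478347}{324974} = \left(-1414\right) \left(- \frac{1}{81330}\right) - \frac{478347}{324974} = \frac{707}{40665} - \frac{478347}{324974} = - \frac{19222224137}{13215067710}$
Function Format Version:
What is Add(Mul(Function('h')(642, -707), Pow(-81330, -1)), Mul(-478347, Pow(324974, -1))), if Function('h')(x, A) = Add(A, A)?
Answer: Rational(-19222224137, 13215067710) ≈ -1.4546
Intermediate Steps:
Function('h')(x, A) = Mul(2, A)
Add(Mul(Function('h')(642, -707), Pow(-81330, -1)), Mul(-478347, Pow(324974, -1))) = Add(Mul(Mul(2, -707), Pow(-81330, -1)), Mul(-478347, Pow(324974, -1))) = Add(Mul(-1414, Rational(-1, 81330)), Mul(-478347, Rational(1, 324974))) = Add(Rational(707, 40665), Rational(-478347, 324974)) = Rational(-19222224137, 13215067710)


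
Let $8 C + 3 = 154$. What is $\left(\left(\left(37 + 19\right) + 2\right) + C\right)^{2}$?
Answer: $\frac{378225}{64} \approx 5909.8$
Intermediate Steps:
$C = \frac{151}{8}$ ($C = - \frac{3}{8} + \frac{1}{8} \cdot 154 = - \frac{3}{8} + \frac{77}{4} = \frac{151}{8} \approx 18.875$)
$\left(\left(\left(37 + 19\right) + 2\right) + C\right)^{2} = \left(\left(\left(37 + 19\right) + 2\right) + \frac{151}{8}\right)^{2} = \left(\left(56 + 2\right) + \frac{151}{8}\right)^{2} = \left(58 + \frac{151}{8}\right)^{2} = \left(\frac{615}{8}\right)^{2} = \frac{378225}{64}$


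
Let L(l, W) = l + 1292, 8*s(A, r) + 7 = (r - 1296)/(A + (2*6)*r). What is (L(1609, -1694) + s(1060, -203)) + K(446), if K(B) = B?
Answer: 36835643/11008 ≈ 3346.3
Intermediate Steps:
s(A, r) = -7/8 + (-1296 + r)/(8*(A + 12*r)) (s(A, r) = -7/8 + ((r - 1296)/(A + (2*6)*r))/8 = -7/8 + ((-1296 + r)/(A + 12*r))/8 = -7/8 + (-1296 + r)/(8*(A + 12*r)))
L(l, W) = 1292 + l
(L(1609, -1694) + s(1060, -203)) + K(446) = ((1292 + 1609) + (-1296 - 83*(-203) - 7*1060)/(8*(1060 + 12*(-203)))) + 446 = (2901 + (-1296 + 16849 - 7420)/(8*(1060 - 2436))) + 446 = (2901 + (1/8)*8133/(-1376)) + 446 = (2901 + (1/8)*(-1/1376)*8133) + 446 = (2901 - 8133/11008) + 446 = 31926075/11008 + 446 = 36835643/11008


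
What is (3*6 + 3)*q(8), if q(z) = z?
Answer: 168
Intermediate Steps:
(3*6 + 3)*q(8) = (3*6 + 3)*8 = (18 + 3)*8 = 21*8 = 168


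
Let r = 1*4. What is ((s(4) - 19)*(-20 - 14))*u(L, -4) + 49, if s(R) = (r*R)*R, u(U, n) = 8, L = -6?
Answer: -12191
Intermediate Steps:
r = 4
s(R) = 4*R² (s(R) = (4*R)*R = 4*R²)
((s(4) - 19)*(-20 - 14))*u(L, -4) + 49 = ((4*4² - 19)*(-20 - 14))*8 + 49 = ((4*16 - 19)*(-34))*8 + 49 = ((64 - 19)*(-34))*8 + 49 = (45*(-34))*8 + 49 = -1530*8 + 49 = -12240 + 49 = -12191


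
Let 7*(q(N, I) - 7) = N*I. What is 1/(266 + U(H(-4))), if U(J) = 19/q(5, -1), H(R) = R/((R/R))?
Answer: 44/11837 ≈ 0.0037172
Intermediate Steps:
q(N, I) = 7 + I*N/7 (q(N, I) = 7 + (N*I)/7 = 7 + (I*N)/7 = 7 + I*N/7)
H(R) = R (H(R) = R/1 = R*1 = R)
U(J) = 133/44 (U(J) = 19/(7 + (⅐)*(-1)*5) = 19/(7 - 5/7) = 19/(44/7) = 19*(7/44) = 133/44)
1/(266 + U(H(-4))) = 1/(266 + 133/44) = 1/(11837/44) = 44/11837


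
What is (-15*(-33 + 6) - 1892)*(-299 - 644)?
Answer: 1402241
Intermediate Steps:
(-15*(-33 + 6) - 1892)*(-299 - 644) = (-15*(-27) - 1892)*(-943) = (405 - 1892)*(-943) = -1487*(-943) = 1402241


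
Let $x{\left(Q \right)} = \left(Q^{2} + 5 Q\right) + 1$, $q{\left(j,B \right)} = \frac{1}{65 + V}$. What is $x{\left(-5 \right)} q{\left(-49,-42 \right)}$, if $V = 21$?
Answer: $\frac{1}{86} \approx 0.011628$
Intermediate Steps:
$q{\left(j,B \right)} = \frac{1}{86}$ ($q{\left(j,B \right)} = \frac{1}{65 + 21} = \frac{1}{86}$)
$x{\left(Q \right)} = 1 + Q^{2} + 5 Q$
$x{\left(-5 \right)} q{\left(-49,-42 \right)} = \left(1 + \left(-5\right)^{2} + 5 \left(-5\right)\right) \frac{1}{86} = \left(1 + 25 - 25\right) \frac{1}{86} = 1 \cdot \frac{1}{86} = \frac{1}{86}$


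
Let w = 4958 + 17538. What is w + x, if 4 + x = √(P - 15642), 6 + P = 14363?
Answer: 22492 + I*√1285 ≈ 22492.0 + 35.847*I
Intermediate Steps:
P = 14357 (P = -6 + 14363 = 14357)
x = -4 + I*√1285 (x = -4 + √(14357 - 15642) = -4 + √(-1285) = -4 + I*√1285 ≈ -4.0 + 35.847*I)
w = 22496
w + x = 22496 + (-4 + I*√1285) = 22492 + I*√1285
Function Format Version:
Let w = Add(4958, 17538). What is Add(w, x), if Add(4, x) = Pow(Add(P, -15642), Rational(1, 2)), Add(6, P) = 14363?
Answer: Add(22492, Mul(I, Pow(1285, Rational(1, 2)))) ≈ Add(22492., Mul(35.847, I))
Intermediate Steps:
P = 14357 (P = Add(-6, 14363) = 14357)
x = Add(-4, Mul(I, Pow(1285, Rational(1, 2)))) (x = Add(-4, Pow(Add(14357, -15642), Rational(1, 2))) = Add(-4, Pow(-1285, Rational(1, 2))) = Add(-4, Mul(I, Pow(1285, Rational(1, 2)))) ≈ Add(-4.0000, Mul(35.847, I)))
w = 22496
Add(w, x) = Add(22496, Add(-4, Mul(I, Pow(1285, Rational(1, 2))))) = Add(22492, Mul(I, Pow(1285, Rational(1, 2))))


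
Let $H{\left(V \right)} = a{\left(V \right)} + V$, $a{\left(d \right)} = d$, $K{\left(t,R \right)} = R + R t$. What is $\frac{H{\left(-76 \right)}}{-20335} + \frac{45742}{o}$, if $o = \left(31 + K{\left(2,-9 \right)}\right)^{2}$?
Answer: $\frac{465083001}{162680} \approx 2858.9$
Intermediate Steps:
$o = 16$ ($o = \left(31 - 9 \left(1 + 2\right)\right)^{2} = \left(31 - 27\right)^{2} = 4^{2} = 16$)
$H{\left(V \right)} = 2 V$ ($H{\left(V \right)} = V + V = 2 V$)
$\frac{H{\left(-76 \right)}}{-20335} + \frac{45742}{o} = \frac{2 \left(-76\right)}{-20335} + \frac{45742}{16} = \left(-152\right) \left(- \frac{1}{20335}\right) + 45742 \cdot \frac{1}{16} = \frac{152}{20335} + \frac{22871}{8} = \frac{465083001}{162680}$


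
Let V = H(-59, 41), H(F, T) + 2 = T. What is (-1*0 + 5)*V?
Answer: 195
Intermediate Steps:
H(F, T) = -2 + T
V = 39 (V = -2 + 41 = 39)
(-1*0 + 5)*V = (-1*0 + 5)*39 = (0 + 5)*39 = 5*39 = 195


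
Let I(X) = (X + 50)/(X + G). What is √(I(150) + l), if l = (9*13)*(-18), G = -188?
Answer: I*√762166/19 ≈ 45.948*I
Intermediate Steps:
I(X) = (50 + X)/(-188 + X) (I(X) = (X + 50)/(X - 188) = (50 + X)/(-188 + X))
l = -2106 (l = 117*(-18) = -2106)
√(I(150) + l) = √((50 + 150)/(-188 + 150) - 2106) = √(200/(-38) - 2106) = √(-1/38*200 - 2106) = √(-100/19 - 2106) = √(-40114/19) = I*√762166/19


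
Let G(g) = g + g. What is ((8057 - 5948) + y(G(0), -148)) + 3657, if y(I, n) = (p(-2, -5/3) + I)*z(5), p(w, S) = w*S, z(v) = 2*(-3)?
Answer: 5746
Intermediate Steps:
z(v) = -6
G(g) = 2*g
p(w, S) = S*w
y(I, n) = -20 - 6*I (y(I, n) = (-5/3*(-2) + I)*(-6) = (10/3 + I)*(-6) = -20 - 6*I)
((8057 - 5948) + y(G(0), -148)) + 3657 = ((8057 - 5948) + (-20 - 12*0)) + 3657 = (2109 + (-20 - 6*0)) + 3657 = (2109 + (-20 + 0)) + 3657 = (2109 - 20) + 3657 = 2089 + 3657 = 5746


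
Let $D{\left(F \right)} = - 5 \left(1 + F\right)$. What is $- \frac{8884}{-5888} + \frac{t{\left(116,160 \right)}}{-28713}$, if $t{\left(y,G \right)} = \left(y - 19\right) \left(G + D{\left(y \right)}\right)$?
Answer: $\frac{7320869}{2486208} \approx 2.9446$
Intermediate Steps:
$D{\left(F \right)} = -5 - 5 F$
$t{\left(y,G \right)} = \left(-19 + y\right) \left(-5 + G - 5 y\right)$ ($t{\left(y,G \right)} = \left(y - 19\right) \left(G - \left(5 + 5 y\right)\right) = \left(-19 + y\right) \left(-5 + G - 5 y\right)$)
$- \frac{8884}{-5888} + \frac{t{\left(116,160 \right)}}{-28713} = - \frac{8884}{-5888} + \frac{95 - 3040 - 5 \cdot 116^{2} + 90 \cdot 116 + 160 \cdot 116}{-28713} = \left(-8884\right) \left(- \frac{1}{5888}\right) + \left(95 - 3040 - 67280 + 10440 + 18560\right) \left(- \frac{1}{28713}\right) = \frac{2221}{1472} + \left(95 - 3040 - 67280 + 10440 + 18560\right) \left(- \frac{1}{28713}\right) = \frac{2221}{1472} - - \frac{2425}{1689} = \frac{2221}{1472} + \frac{2425}{1689} = \frac{7320869}{2486208}$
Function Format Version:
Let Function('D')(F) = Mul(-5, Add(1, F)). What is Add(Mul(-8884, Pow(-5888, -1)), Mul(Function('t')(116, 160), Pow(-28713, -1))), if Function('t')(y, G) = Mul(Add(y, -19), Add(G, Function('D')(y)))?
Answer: Rational(7320869, 2486208) ≈ 2.9446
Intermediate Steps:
Function('D')(F) = Add(-5, Mul(-5, F))
Function('t')(y, G) = Mul(Add(-19, y), Add(-5, G, Mul(-5, y))) (Function('t')(y, G) = Mul(Add(y, -19), Add(G, Add(-5, Mul(-5, y)))) = Mul(Add(-19, y), Add(-5, G, Mul(-5, y))))
Add(Mul(-8884, Pow(-5888, -1)), Mul(Function('t')(116, 160), Pow(-28713, -1))) = Add(Mul(-8884, Pow(-5888, -1)), Mul(Add(95, Mul(-19, 160), Mul(-5, Pow(116, 2)), Mul(90, 116), Mul(160, 116)), Pow(-28713, -1))) = Add(Mul(-8884, Rational(-1, 5888)), Mul(Add(95, -3040, Mul(-5, 13456), 10440, 18560), Rational(-1, 28713))) = Add(Rational(2221, 1472), Mul(Add(95, -3040, -67280, 10440, 18560), Rational(-1, 28713))) = Add(Rational(2221, 1472), Mul(-41225, Rational(-1, 28713))) = Add(Rational(2221, 1472), Rational(2425, 1689)) = Rational(7320869, 2486208)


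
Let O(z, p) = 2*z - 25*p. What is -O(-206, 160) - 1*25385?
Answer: -20973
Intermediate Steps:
O(z, p) = -25*p + 2*z
-O(-206, 160) - 1*25385 = -(-25*160 + 2*(-206)) - 1*25385 = -(-4000 - 412) - 25385 = -1*(-4412) - 25385 = 4412 - 25385 = -20973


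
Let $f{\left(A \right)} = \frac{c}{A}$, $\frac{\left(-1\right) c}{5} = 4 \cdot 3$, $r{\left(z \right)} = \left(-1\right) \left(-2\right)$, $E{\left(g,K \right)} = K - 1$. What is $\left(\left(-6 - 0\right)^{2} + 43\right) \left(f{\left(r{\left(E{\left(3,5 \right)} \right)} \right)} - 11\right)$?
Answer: $-3239$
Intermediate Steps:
$E{\left(g,K \right)} = -1 + K$
$r{\left(z \right)} = 2$
$c = -60$ ($c = - 5 \cdot 4 \cdot 3 = \left(-5\right) 12 = -60$)
$f{\left(A \right)} = - \frac{60}{A}$
$\left(\left(-6 - 0\right)^{2} + 43\right) \left(f{\left(r{\left(E{\left(3,5 \right)} \right)} \right)} - 11\right) = \left(\left(-6 - 0\right)^{2} + 43\right) \left(- \frac{60}{2} - 11\right) = \left(\left(-6 + 0\right)^{2} + 43\right) \left(\left(-60\right) \frac{1}{2} - 11\right) = \left(\left(-6\right)^{2} + 43\right) \left(-30 - 11\right) = \left(36 + 43\right) \left(-41\right) = 79 \left(-41\right) = -3239$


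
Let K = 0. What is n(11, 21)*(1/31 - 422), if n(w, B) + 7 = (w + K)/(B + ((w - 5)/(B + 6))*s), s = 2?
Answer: 16377412/5983 ≈ 2737.3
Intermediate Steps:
n(w, B) = -7 + w/(B + 2*(-5 + w)/(6 + B)) (n(w, B) = -7 + (w + 0)/(B + ((w - 5)/(B + 6))*2) = -7 + w/(B + ((-5 + w)/(6 + B))*2) = -7 + w/(B + 2*(-5 + w)/(6 + B)))
n(11, 21)*(1/31 - 422) = ((70 - 42*21 - 8*11 - 7*21**2 + 21*11)/(-10 + 21**2 + 2*11 + 6*21))*(1/31 - 422) = ((70 - 882 - 88 - 7*441 + 231)/(-10 + 441 + 22 + 126))*(1/31 - 422) = ((70 - 882 - 88 - 3087 + 231)/579)*(-13081/31) = ((1/579)*(-3756))*(-13081/31) = -1252/193*(-13081/31) = 16377412/5983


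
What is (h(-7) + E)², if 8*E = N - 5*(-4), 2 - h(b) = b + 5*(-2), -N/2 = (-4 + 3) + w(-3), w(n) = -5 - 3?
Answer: 9025/16 ≈ 564.06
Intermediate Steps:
w(n) = -8
N = 18 (N = -2*((-4 + 3) - 8) = -2*(-1 - 8) = -2*(-9) = 18)
h(b) = 12 - b (h(b) = 2 - (b + 5*(-2)) = 2 - (b - 10) = 2 - (-10 + b) = 2 + (10 - b) = 12 - b)
E = 19/4 (E = (18 - 5*(-4))/8 = (18 + 20)/8 = (⅛)*38 = 19/4 ≈ 4.7500)
(h(-7) + E)² = ((12 - 1*(-7)) + 19/4)² = ((12 + 7) + 19/4)² = (19 + 19/4)² = (95/4)² = 9025/16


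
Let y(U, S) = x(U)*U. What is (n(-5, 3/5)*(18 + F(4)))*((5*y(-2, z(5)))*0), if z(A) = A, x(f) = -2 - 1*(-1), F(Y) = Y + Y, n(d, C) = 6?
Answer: 0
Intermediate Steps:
F(Y) = 2*Y
x(f) = -1 (x(f) = -2 + 1 = -1)
y(U, S) = -U
(n(-5, 3/5)*(18 + F(4)))*((5*y(-2, z(5)))*0) = (6*(18 + 2*4))*((5*(-1*(-2)))*0) = (6*(18 + 8))*((5*2)*0) = (6*26)*(10*0) = 156*0 = 0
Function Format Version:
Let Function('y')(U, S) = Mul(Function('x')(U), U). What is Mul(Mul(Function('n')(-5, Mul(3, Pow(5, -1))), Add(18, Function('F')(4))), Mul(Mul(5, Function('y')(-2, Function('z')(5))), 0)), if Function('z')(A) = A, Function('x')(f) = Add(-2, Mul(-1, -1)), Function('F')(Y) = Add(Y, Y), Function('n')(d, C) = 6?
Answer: 0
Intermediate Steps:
Function('F')(Y) = Mul(2, Y)
Function('x')(f) = -1 (Function('x')(f) = Add(-2, 1) = -1)
Function('y')(U, S) = Mul(-1, U)
Mul(Mul(Function('n')(-5, Mul(3, Pow(5, -1))), Add(18, Function('F')(4))), Mul(Mul(5, Function('y')(-2, Function('z')(5))), 0)) = Mul(Mul(6, Add(18, Mul(2, 4))), Mul(Mul(5, Mul(-1, -2)), 0)) = Mul(Mul(6, Add(18, 8)), Mul(Mul(5, 2), 0)) = Mul(Mul(6, 26), Mul(10, 0)) = Mul(156, 0) = 0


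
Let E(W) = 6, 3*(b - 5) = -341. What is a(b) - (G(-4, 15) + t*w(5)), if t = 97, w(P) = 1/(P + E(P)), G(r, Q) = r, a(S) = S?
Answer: -3745/33 ≈ -113.48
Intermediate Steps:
b = -326/3 (b = 5 + (⅓)*(-341) = 5 - 341/3 = -326/3 ≈ -108.67)
w(P) = 1/(6 + P) (w(P) = 1/(P + 6) = 1/(6 + P))
a(b) - (G(-4, 15) + t*w(5)) = -326/3 - (-4 + 97/(6 + 5)) = -326/3 - (-4 + 97/11) = -326/3 - 1*53/11 = -326/3 - 53/11 = -3745/33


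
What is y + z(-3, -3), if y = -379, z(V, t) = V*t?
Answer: -370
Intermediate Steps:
y + z(-3, -3) = -379 - 3*(-3) = -379 + 9 = -370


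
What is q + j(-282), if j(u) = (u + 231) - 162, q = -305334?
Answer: -305547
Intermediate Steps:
j(u) = 69 + u (j(u) = (231 + u) - 162 = 69 + u)
q + j(-282) = -305334 + (69 - 282) = -305334 - 213 = -305547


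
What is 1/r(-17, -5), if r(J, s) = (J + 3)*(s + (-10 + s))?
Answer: 1/280 ≈ 0.0035714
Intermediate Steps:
r(J, s) = (-10 + 2*s)*(3 + J) (r(J, s) = (3 + J)*(-10 + 2*s) = (-10 + 2*s)*(3 + J))
1/r(-17, -5) = 1/(-30 - 10*(-17) + 6*(-5) + 2*(-17)*(-5)) = 1/(-30 + 170 - 30 + 170) = 1/280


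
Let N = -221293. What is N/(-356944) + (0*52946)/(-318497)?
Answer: 221293/356944 ≈ 0.61997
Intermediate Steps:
N/(-356944) + (0*52946)/(-318497) = -221293/(-356944) + (0*52946)/(-318497) = -221293*(-1/356944) + 0*(-1/318497) = 221293/356944 + 0 = 221293/356944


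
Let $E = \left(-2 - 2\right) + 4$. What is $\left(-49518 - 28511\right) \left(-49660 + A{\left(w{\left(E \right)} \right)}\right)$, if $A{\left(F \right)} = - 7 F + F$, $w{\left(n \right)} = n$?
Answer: $3874920140$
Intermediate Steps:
$E = 0$ ($E = -4 + 4 = 0$)
$A{\left(F \right)} = - 6 F$
$\left(-49518 - 28511\right) \left(-49660 + A{\left(w{\left(E \right)} \right)}\right) = \left(-49518 - 28511\right) \left(-49660 - 0\right) = - 78029 \left(-49660 + 0\right) = \left(-78029\right) \left(-49660\right) = 3874920140$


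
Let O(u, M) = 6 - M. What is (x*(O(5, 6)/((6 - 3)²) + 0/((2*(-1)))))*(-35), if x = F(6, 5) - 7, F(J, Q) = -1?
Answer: 0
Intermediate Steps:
x = -8 (x = -1 - 7 = -8)
(x*(O(5, 6)/((6 - 3)²) + 0/((2*(-1)))))*(-35) = -8*((6 - 1*6)/((6 - 3)²) + 0/((2*(-1))))*(-35) = -8*((6 - 6)/(3²) + 0/(-2))*(-35) = -8*(0/9 + 0*(-½))*(-35) = -8*(0*(⅑) + 0)*(-35) = -8*(0 + 0)*(-35) = -8*0*(-35) = 0*(-35) = 0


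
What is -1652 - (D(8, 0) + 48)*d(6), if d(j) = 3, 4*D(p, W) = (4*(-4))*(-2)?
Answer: -1820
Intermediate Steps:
D(p, W) = 8 (D(p, W) = ((4*(-4))*(-2))/4 = (-16*(-2))/4 = (¼)*32 = 8)
-1652 - (D(8, 0) + 48)*d(6) = -1652 - (8 + 48)*3 = -1652 - 56*3 = -1652 - 1*168 = -1652 - 168 = -1820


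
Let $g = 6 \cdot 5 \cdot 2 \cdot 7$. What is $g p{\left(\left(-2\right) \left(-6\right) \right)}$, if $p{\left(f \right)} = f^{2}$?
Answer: $60480$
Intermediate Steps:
$g = 420$ ($g = 30 \cdot 2 \cdot 7 = 60 \cdot 7 = 420$)
$g p{\left(\left(-2\right) \left(-6\right) \right)} = 420 \left(\left(-2\right) \left(-6\right)\right)^{2} = 420 \cdot 12^{2} = 420 \cdot 144 = 60480$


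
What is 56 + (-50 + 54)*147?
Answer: 644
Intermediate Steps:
56 + (-50 + 54)*147 = 56 + 4*147 = 56 + 588 = 644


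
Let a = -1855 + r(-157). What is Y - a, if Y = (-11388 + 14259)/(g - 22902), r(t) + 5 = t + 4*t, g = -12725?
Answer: 94230544/35627 ≈ 2644.9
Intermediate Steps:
r(t) = -5 + 5*t (r(t) = -5 + (t + 4*t) = -5 + 5*t)
a = -2645 (a = -1855 + (-5 + 5*(-157)) = -1855 + (-5 - 785) = -1855 - 790 = -2645)
Y = -2871/35627 (Y = (-11388 + 14259)/(-12725 - 22902) = 2871/(-35627) = 2871*(-1/35627) = -2871/35627 ≈ -0.080585)
Y - a = -2871/35627 - 1*(-2645) = -2871/35627 + 2645 = 94230544/35627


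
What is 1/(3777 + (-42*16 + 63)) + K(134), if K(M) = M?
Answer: 424513/3168 ≈ 134.00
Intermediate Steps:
1/(3777 + (-42*16 + 63)) + K(134) = 1/(3777 + (-42*16 + 63)) + 134 = 1/(3777 + (-672 + 63)) + 134 = 1/(3777 - 609) + 134 = 1/3168 + 134 = 424513/3168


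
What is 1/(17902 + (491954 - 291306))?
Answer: 1/218550 ≈ 4.5756e-6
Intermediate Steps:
1/(17902 + (491954 - 291306)) = 1/(17902 + 200648) = 1/218550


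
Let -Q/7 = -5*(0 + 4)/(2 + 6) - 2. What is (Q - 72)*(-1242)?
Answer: 50301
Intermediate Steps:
Q = 63/2 (Q = -7*(-5*(0 + 4)/(2 + 6) - 2) = -7*(-20/8 - 2) = -7*(-5*½ - 2) = -7*(-5/2 - 2) = -7*(-9/2) = 63/2 ≈ 31.500)
(Q - 72)*(-1242) = (63/2 - 72)*(-1242) = -81/2*(-1242) = 50301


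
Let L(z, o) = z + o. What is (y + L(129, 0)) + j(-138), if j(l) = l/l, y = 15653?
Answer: 15783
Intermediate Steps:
L(z, o) = o + z
j(l) = 1
(y + L(129, 0)) + j(-138) = (15653 + (0 + 129)) + 1 = (15653 + 129) + 1 = 15782 + 1 = 15783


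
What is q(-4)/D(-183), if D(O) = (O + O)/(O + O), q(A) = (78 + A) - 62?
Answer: 12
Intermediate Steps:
q(A) = 16 + A
D(O) = 1 (D(O) = (2*O)/((2*O)) = (2*O)*(1/(2*O)) = 1)
q(-4)/D(-183) = (16 - 4)/1 = 12*1 = 12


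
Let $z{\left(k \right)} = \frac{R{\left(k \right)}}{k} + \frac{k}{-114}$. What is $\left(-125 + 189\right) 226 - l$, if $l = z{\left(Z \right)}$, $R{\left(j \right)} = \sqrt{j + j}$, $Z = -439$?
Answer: $\frac{1648457}{114} + \frac{i \sqrt{878}}{439} \approx 14460.0 + 0.067497 i$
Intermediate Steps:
$R{\left(j \right)} = \sqrt{2} \sqrt{j}$ ($R{\left(j \right)} = \sqrt{2 j} = \sqrt{2} \sqrt{j}$)
$z{\left(k \right)} = - \frac{k}{114} + \frac{\sqrt{2}}{\sqrt{k}}$ ($z{\left(k \right)} = \frac{\sqrt{2} \sqrt{k}}{k} + \frac{k}{-114} = \frac{\sqrt{2}}{\sqrt{k}} + k \left(- \frac{1}{114}\right) = \frac{\sqrt{2}}{\sqrt{k}} - \frac{k}{114} = - \frac{k}{114} + \frac{\sqrt{2}}{\sqrt{k}}$)
$l = \frac{439}{114} - \frac{i \sqrt{878}}{439}$ ($l = \left(- \frac{1}{114}\right) \left(-439\right) + \frac{\sqrt{2}}{i \sqrt{439}} = \frac{439}{114} + \sqrt{2} \left(- \frac{i \sqrt{439}}{439}\right) = \frac{439}{114} - \frac{i \sqrt{878}}{439} \approx 3.8509 - 0.067497 i$)
$\left(-125 + 189\right) 226 - l = \left(-125 + 189\right) 226 - \left(\frac{439}{114} - \frac{i \sqrt{878}}{439}\right) = 64 \cdot 226 - \left(\frac{439}{114} - \frac{i \sqrt{878}}{439}\right) = 14464 - \left(\frac{439}{114} - \frac{i \sqrt{878}}{439}\right) = \frac{1648457}{114} + \frac{i \sqrt{878}}{439}$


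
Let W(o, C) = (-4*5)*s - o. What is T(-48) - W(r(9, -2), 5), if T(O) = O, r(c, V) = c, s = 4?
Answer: 41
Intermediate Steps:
W(o, C) = -80 - o (W(o, C) = -4*5*4 - o = -20*4 - o = -80 - o)
T(-48) - W(r(9, -2), 5) = -48 - (-80 - 1*9) = -48 - (-80 - 9) = -48 - 1*(-89) = -48 + 89 = 41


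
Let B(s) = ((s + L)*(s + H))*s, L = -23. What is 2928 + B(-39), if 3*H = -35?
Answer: -119584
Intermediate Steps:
H = -35/3 (H = (⅓)*(-35) = -35/3 ≈ -11.667)
B(s) = s*(-23 + s)*(-35/3 + s) (B(s) = ((s - 23)*(s - 35/3))*s = ((-23 + s)*(-35/3 + s))*s = s*(-23 + s)*(-35/3 + s))
2928 + B(-39) = 2928 + (⅓)*(-39)*(805 - 104*(-39) + 3*(-39)²) = 2928 + (⅓)*(-39)*(805 + 4056 + 3*1521) = 2928 + (⅓)*(-39)*(805 + 4056 + 4563) = 2928 + (⅓)*(-39)*9424 = 2928 - 122512 = -119584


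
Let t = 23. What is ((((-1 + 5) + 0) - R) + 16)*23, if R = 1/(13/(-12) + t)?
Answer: 120704/263 ≈ 458.95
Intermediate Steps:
R = 12/263 (R = 1/(13/(-12) + 23) = 1/(13*(-1/12) + 23) = 1/(-13/12 + 23) = 1/(263/12) = 12/263 ≈ 0.045627)
((((-1 + 5) + 0) - R) + 16)*23 = ((((-1 + 5) + 0) - 1*12/263) + 16)*23 = (((4 + 0) - 12/263) + 16)*23 = ((4 - 12/263) + 16)*23 = (1040/263 + 16)*23 = (5248/263)*23 = 120704/263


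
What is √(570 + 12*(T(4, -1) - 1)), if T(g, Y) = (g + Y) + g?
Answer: √642 ≈ 25.338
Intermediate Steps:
T(g, Y) = Y + 2*g (T(g, Y) = (Y + g) + g = Y + 2*g)
√(570 + 12*(T(4, -1) - 1)) = √(570 + 12*((-1 + 2*4) - 1)) = √(570 + 12*((-1 + 8) - 1)) = √(570 + 12*(7 - 1)) = √(570 + 12*6) = √(570 + 72) = √642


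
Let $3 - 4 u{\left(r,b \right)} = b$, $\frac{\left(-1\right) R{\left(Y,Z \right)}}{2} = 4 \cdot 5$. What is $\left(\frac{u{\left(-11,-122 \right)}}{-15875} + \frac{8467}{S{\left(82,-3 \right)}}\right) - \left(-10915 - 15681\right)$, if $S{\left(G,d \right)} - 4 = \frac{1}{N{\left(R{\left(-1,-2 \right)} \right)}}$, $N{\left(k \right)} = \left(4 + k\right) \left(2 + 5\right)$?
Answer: $\frac{14689253841}{511556} \approx 28715.0$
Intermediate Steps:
$R{\left(Y,Z \right)} = -40$ ($R{\left(Y,Z \right)} = - 2 \cdot 4 \cdot 5 = \left(-2\right) 20 = -40$)
$N{\left(k \right)} = 28 + 7 k$ ($N{\left(k \right)} = \left(4 + k\right) 7 = 28 + 7 k$)
$S{\left(G,d \right)} = \frac{1007}{252}$ ($S{\left(G,d \right)} = 4 + \frac{1}{28 + 7 \left(-40\right)} = 4 + \frac{1}{28 - 280} = 4 + \frac{1}{-252} = 4 - \frac{1}{252} = \frac{1007}{252}$)
$u{\left(r,b \right)} = \frac{3}{4} - \frac{b}{4}$
$\left(\frac{u{\left(-11,-122 \right)}}{-15875} + \frac{8467}{S{\left(82,-3 \right)}}\right) - \left(-10915 - 15681\right) = \left(\frac{\frac{3}{4} - - \frac{61}{2}}{-15875} + \frac{8467}{\frac{1007}{252}}\right) - \left(-10915 - 15681\right) = \left(\left(\frac{3}{4} + \frac{61}{2}\right) \left(- \frac{1}{15875}\right) + 8467 \cdot \frac{252}{1007}\right) - \left(-10915 - 15681\right) = \left(\frac{125}{4} \left(- \frac{1}{15875}\right) + \frac{2133684}{1007}\right) - -26596 = \left(- \frac{1}{508} + \frac{2133684}{1007}\right) + 26596 = \frac{1083910465}{511556} + 26596 = \frac{14689253841}{511556}$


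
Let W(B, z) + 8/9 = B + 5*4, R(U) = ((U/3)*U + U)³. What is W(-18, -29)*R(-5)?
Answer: 10000/243 ≈ 41.152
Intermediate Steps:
R(U) = (U + U²/3)³ (R(U) = ((U*(⅓))*U + U)³ = ((U/3)*U + U)³ = (U²/3 + U)³ = (U + U²/3)³)
W(B, z) = 172/9 + B (W(B, z) = -8/9 + (B + 5*4) = -8/9 + (B + 20) = -8/9 + (20 + B) = 172/9 + B)
W(-18, -29)*R(-5) = (172/9 - 18)*((1/27)*(-5)³*(3 - 5)³) = 10*((1/27)*(-125)*(-2)³)/9 = 10*((1/27)*(-125)*(-8))/9 = (10/9)*(1000/27) = 10000/243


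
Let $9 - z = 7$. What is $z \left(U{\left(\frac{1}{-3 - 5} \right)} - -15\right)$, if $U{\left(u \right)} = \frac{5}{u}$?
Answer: $-50$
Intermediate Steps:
$z = 2$ ($z = 9 - 7 = 2$)
$z \left(U{\left(\frac{1}{-3 - 5} \right)} - -15\right) = 2 \left(\frac{5}{\frac{1}{-3 - 5}} - -15\right) = 2 \left(\frac{5}{\frac{1}{-8}} + 15\right) = 2 \left(\frac{5}{- \frac{1}{8}} + 15\right) = 2 \left(5 \left(-8\right) + 15\right) = 2 \left(-40 + 15\right) = 2 \left(-25\right) = -50$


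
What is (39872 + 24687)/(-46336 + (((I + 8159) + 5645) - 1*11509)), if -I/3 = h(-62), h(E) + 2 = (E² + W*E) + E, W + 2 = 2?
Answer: -64559/55381 ≈ -1.1657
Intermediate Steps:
W = 0 (W = -2 + 2 = 0)
h(E) = -2 + E + E² (h(E) = -2 + ((E² + 0*E) + E) = -2 + ((E² + 0) + E) = -2 + (E² + E) = -2 + (E + E²) = -2 + E + E²)
I = -11340 (I = -3*(-2 - 62 + (-62)²) = -3*(-2 - 62 + 3844) = -3*3780 = -11340)
(39872 + 24687)/(-46336 + (((I + 8159) + 5645) - 1*11509)) = (39872 + 24687)/(-46336 + (((-11340 + 8159) + 5645) - 1*11509)) = 64559/(-46336 + ((-3181 + 5645) - 11509)) = 64559/(-46336 + (2464 - 11509)) = 64559/(-46336 - 9045) = 64559/(-55381) = 64559*(-1/55381) = -64559/55381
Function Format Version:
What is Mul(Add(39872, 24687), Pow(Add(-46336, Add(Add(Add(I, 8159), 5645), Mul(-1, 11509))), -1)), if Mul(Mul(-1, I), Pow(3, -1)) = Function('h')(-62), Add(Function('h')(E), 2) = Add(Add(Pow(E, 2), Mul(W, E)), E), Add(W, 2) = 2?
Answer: Rational(-64559, 55381) ≈ -1.1657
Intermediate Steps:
W = 0 (W = Add(-2, 2) = 0)
Function('h')(E) = Add(-2, E, Pow(E, 2)) (Function('h')(E) = Add(-2, Add(Add(Pow(E, 2), Mul(0, E)), E)) = Add(-2, Add(Add(Pow(E, 2), 0), E)) = Add(-2, Add(Pow(E, 2), E)) = Add(-2, Add(E, Pow(E, 2))) = Add(-2, E, Pow(E, 2)))
I = -11340 (I = Mul(-3, Add(-2, -62, Pow(-62, 2))) = Mul(-3, Add(-2, -62, 3844)) = Mul(-3, 3780) = -11340)
Mul(Add(39872, 24687), Pow(Add(-46336, Add(Add(Add(I, 8159), 5645), Mul(-1, 11509))), -1)) = Mul(Add(39872, 24687), Pow(Add(-46336, Add(Add(Add(-11340, 8159), 5645), Mul(-1, 11509))), -1)) = Mul(64559, Pow(Add(-46336, Add(Add(-3181, 5645), -11509)), -1)) = Mul(64559, Pow(Add(-46336, Add(2464, -11509)), -1)) = Mul(64559, Pow(Add(-46336, -9045), -1)) = Mul(64559, Pow(-55381, -1)) = Mul(64559, Rational(-1, 55381)) = Rational(-64559, 55381)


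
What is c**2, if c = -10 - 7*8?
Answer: 4356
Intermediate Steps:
c = -66 (c = -10 - 56 = -66)
c**2 = (-66)**2 = 4356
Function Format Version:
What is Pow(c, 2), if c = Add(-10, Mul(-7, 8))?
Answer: 4356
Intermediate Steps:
c = -66 (c = Add(-10, -56) = -66)
Pow(c, 2) = Pow(-66, 2) = 4356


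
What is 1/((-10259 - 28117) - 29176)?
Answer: -1/67552 ≈ -1.4803e-5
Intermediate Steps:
1/((-10259 - 28117) - 29176) = 1/(-38376 - 29176) = 1/(-67552) = -1/67552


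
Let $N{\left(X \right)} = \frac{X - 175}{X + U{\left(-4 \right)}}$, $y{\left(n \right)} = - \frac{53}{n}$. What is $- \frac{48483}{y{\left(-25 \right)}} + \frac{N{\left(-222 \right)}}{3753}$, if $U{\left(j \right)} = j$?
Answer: $- \frac{1028055328309}{44953434} \approx -22869.0$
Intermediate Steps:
$N{\left(X \right)} = \frac{-175 + X}{-4 + X}$ ($N{\left(X \right)} = \frac{X - 175}{X - 4} = \frac{-175 + X}{-4 + X}$)
$- \frac{48483}{y{\left(-25 \right)}} + \frac{N{\left(-222 \right)}}{3753} = - \frac{48483}{\left(-53\right) \frac{1}{-25}} + \frac{\frac{1}{-4 - 222} \left(-175 - 222\right)}{3753} = - \frac{48483}{\left(-53\right) \left(- \frac{1}{25}\right)} + \frac{1}{-226} \left(-397\right) \frac{1}{3753} = - \frac{48483}{\frac{53}{25}} + \left(- \frac{1}{226}\right) \left(-397\right) \frac{1}{3753} = \left(-48483\right) \frac{25}{53} + \frac{397}{226} \cdot \frac{1}{3753} = - \frac{1212075}{53} + \frac{397}{848178} = - \frac{1028055328309}{44953434}$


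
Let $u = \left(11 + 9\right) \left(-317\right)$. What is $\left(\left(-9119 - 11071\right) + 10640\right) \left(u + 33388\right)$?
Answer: $-258308400$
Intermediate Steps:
$u = -6340$ ($u = 20 \left(-317\right) = -6340$)
$\left(\left(-9119 - 11071\right) + 10640\right) \left(u + 33388\right) = \left(\left(-9119 - 11071\right) + 10640\right) \left(-6340 + 33388\right) = \left(-20190 + 10640\right) 27048 = \left(-9550\right) 27048 = -258308400$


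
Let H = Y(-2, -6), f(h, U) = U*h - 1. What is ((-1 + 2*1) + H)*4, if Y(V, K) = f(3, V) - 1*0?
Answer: -24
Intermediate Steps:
f(h, U) = -1 + U*h
Y(V, K) = -1 + 3*V (Y(V, K) = (-1 + V*3) - 1*0 = (-1 + 3*V) + 0 = -1 + 3*V)
H = -7 (H = -1 + 3*(-2) = -1 - 6 = -7)
((-1 + 2*1) + H)*4 = ((-1 + 2*1) - 7)*4 = ((-1 + 2) - 7)*4 = (1 - 7)*4 = -6*4 = -24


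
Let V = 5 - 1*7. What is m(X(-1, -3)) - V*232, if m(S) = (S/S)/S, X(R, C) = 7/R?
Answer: 3247/7 ≈ 463.86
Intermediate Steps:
m(S) = 1/S
V = -2 (V = 5 - 7 = -2)
m(X(-1, -3)) - V*232 = 1/(7/(-1)) - (-2)*232 = 1/(7*(-1)) - 1*(-464) = 1/(-7) + 464 = -⅐ + 464 = 3247/7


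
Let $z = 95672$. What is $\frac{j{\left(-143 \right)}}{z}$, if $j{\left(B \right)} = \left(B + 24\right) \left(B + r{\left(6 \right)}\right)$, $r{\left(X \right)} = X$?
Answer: $\frac{16303}{95672} \approx 0.17041$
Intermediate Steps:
$j{\left(B \right)} = \left(6 + B\right) \left(24 + B\right)$ ($j{\left(B \right)} = \left(B + 24\right) \left(B + 6\right) = \left(24 + B\right) \left(6 + B\right) = \left(6 + B\right) \left(24 + B\right)$)
$\frac{j{\left(-143 \right)}}{z} = \frac{144 + \left(-143\right)^{2} + 30 \left(-143\right)}{95672} = \left(144 + 20449 - 4290\right) \frac{1}{95672} = 16303 \cdot \frac{1}{95672} = \frac{16303}{95672}$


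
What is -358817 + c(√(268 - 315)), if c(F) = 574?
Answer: -358243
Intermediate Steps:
-358817 + c(√(268 - 315)) = -358817 + 574 = -358243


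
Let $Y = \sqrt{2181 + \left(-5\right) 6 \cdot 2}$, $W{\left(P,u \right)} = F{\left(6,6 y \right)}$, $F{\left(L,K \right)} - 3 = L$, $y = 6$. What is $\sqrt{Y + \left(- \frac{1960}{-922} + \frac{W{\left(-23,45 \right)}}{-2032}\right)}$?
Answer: $\frac{\sqrt{116345242417 + 54844019344 \sqrt{2121}}}{234188} \approx 6.9409$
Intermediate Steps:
$F{\left(L,K \right)} = 3 + L$
$W{\left(P,u \right)} = 9$ ($W{\left(P,u \right)} = 3 + 6 = 9$)
$Y = \sqrt{2121}$ ($Y = \sqrt{2181 - 60} = \sqrt{2121} \approx 46.054$)
$\sqrt{Y + \left(- \frac{1960}{-922} + \frac{W{\left(-23,45 \right)}}{-2032}\right)} = \sqrt{\sqrt{2121} + \left(- \frac{1960}{-922} + \frac{9}{-2032}\right)} = \sqrt{\sqrt{2121} + \left(\left(-1960\right) \left(- \frac{1}{922}\right) + 9 \left(- \frac{1}{2032}\right)\right)} = \sqrt{\sqrt{2121} + \left(\frac{980}{461} - \frac{9}{2032}\right)} = \sqrt{\sqrt{2121} + \frac{1987211}{936752}} = \sqrt{\frac{1987211}{936752} + \sqrt{2121}}$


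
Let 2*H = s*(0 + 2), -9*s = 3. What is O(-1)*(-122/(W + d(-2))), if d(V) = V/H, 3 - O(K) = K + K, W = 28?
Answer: -305/17 ≈ -17.941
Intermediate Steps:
s = -⅓ (s = -⅑*3 = -⅓ ≈ -0.33333)
H = -⅓ (H = (-(0 + 2)/3)/2 = (-⅓*2)/2 = (½)*(-⅔) = -⅓ ≈ -0.33333)
O(K) = 3 - 2*K (O(K) = 3 - (K + K) = 3 - 2*K)
d(V) = -3*V (d(V) = V/(-⅓) = V*(-3) = -3*V)
O(-1)*(-122/(W + d(-2))) = (3 - 2*(-1))*(-122/(28 - 3*(-2))) = (3 + 2)*(-122/(28 + 6)) = 5*(-122/34) = 5*(-122*1/34) = 5*(-61/17) = -305/17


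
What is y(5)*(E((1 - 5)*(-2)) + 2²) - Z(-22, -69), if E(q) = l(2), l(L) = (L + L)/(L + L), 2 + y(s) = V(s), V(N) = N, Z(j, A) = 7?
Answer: 8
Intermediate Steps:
y(s) = -2 + s
l(L) = 1 (l(L) = (2*L)/((2*L)) = (2*L)*(1/(2*L)) = 1)
E(q) = 1
y(5)*(E((1 - 5)*(-2)) + 2²) - Z(-22, -69) = (-2 + 5)*(1 + 2²) - 1*7 = 3*(1 + 4) - 7 = 3*5 - 7 = 15 - 7 = 8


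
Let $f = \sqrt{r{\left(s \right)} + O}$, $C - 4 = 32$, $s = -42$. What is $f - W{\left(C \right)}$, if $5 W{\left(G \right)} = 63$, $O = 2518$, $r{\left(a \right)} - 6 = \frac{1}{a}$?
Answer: $- \frac{63}{5} + \frac{\sqrt{4452294}}{42} \approx 37.639$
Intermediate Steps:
$r{\left(a \right)} = 6 + \frac{1}{a}$
$C = 36$ ($C = 4 + 32 = 36$)
$W{\left(G \right)} = \frac{63}{5}$ ($W{\left(G \right)} = \frac{1}{5} \cdot 63 = \frac{63}{5}$)
$f = \frac{\sqrt{4452294}}{42}$ ($f = \sqrt{\left(6 + \frac{1}{-42}\right) + 2518} = \sqrt{\left(6 - \frac{1}{42}\right) + 2518} = \sqrt{\frac{251}{42} + 2518} = \sqrt{\frac{106007}{42}} = \frac{\sqrt{4452294}}{42} \approx 50.239$)
$f - W{\left(C \right)} = \frac{\sqrt{4452294}}{42} - \frac{63}{5} = - \frac{63}{5} + \frac{\sqrt{4452294}}{42}$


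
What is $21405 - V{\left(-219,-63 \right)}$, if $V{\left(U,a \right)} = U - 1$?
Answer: $21625$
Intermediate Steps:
$V{\left(U,a \right)} = -1 + U$
$21405 - V{\left(-219,-63 \right)} = 21405 - \left(-1 - 219\right) = 21405 - -220 = 21405 + 220 = 21625$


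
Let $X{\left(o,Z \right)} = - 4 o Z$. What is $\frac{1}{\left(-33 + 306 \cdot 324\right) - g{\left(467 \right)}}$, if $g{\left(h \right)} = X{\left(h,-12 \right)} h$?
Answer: $- \frac{1}{10369161} \approx -9.644 \cdot 10^{-8}$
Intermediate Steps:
$X{\left(o,Z \right)} = - 4 Z o$
$g{\left(h \right)} = 48 h^{2}$ ($g{\left(h \right)} = \left(-4\right) \left(-12\right) h h = 48 h h = 48 h^{2}$)
$\frac{1}{\left(-33 + 306 \cdot 324\right) - g{\left(467 \right)}} = \frac{1}{\left(-33 + 306 \cdot 324\right) - 48 \cdot 467^{2}} = \frac{1}{\left(-33 + 99144\right) - 48 \cdot 218089} = \frac{1}{99111 - 10468272} = \frac{1}{-10369161} = - \frac{1}{10369161}$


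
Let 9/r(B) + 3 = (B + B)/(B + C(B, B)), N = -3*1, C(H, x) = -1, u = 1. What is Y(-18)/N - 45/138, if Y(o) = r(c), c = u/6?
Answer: 435/782 ≈ 0.55627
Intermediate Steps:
c = 1/6 ≈ 0.16667
N = -3
r(B) = 9/(-3 + 2*B/(-1 + B)) (r(B) = 9/(-3 + (B + B)/(B - 1)) = 9/(-3 + (2*B)/(-1 + B)) = 9/(-3 + 2*B/(-1 + B)))
Y(o) = -45/17 (Y(o) = 9*(1 - 1*1/6)/(-3 + 1/6) = 9*(1 - 1/6)/(-17/6) = 9*(-6/17)*(5/6) = -45/17)
Y(-18)/N - 45/138 = -45/17/(-3) - 45/138 = -45/17*(-1/3) - 45*1/138 = 15/17 - 15/46 = 435/782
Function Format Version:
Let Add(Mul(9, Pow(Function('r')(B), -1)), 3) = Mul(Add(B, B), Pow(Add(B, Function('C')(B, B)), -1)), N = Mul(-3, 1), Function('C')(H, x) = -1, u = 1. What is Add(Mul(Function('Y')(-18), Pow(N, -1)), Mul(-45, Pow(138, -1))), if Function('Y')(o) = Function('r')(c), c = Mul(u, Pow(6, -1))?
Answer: Rational(435, 782) ≈ 0.55627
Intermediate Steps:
c = Rational(1, 6) (c = Mul(1, Pow(6, -1)) = Mul(1, Rational(1, 6)) = Rational(1, 6) ≈ 0.16667)
N = -3
Function('r')(B) = Mul(9, Pow(Add(-3, Mul(2, B, Pow(Add(-1, B), -1))), -1)) (Function('r')(B) = Mul(9, Pow(Add(-3, Mul(Add(B, B), Pow(Add(B, -1), -1))), -1)) = Mul(9, Pow(Add(-3, Mul(Mul(2, B), Pow(Add(-1, B), -1))), -1)) = Mul(9, Pow(Add(-3, Mul(2, B, Pow(Add(-1, B), -1))), -1)))
Function('Y')(o) = Rational(-45, 17) (Function('Y')(o) = Mul(9, Pow(Add(-3, Rational(1, 6)), -1), Add(1, Mul(-1, Rational(1, 6)))) = Mul(9, Pow(Rational(-17, 6), -1), Add(1, Rational(-1, 6))) = Mul(9, Rational(-6, 17), Rational(5, 6)) = Rational(-45, 17))
Add(Mul(Function('Y')(-18), Pow(N, -1)), Mul(-45, Pow(138, -1))) = Add(Mul(Rational(-45, 17), Pow(-3, -1)), Mul(-45, Pow(138, -1))) = Add(Mul(Rational(-45, 17), Rational(-1, 3)), Mul(-45, Rational(1, 138))) = Add(Rational(15, 17), Rational(-15, 46)) = Rational(435, 782)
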